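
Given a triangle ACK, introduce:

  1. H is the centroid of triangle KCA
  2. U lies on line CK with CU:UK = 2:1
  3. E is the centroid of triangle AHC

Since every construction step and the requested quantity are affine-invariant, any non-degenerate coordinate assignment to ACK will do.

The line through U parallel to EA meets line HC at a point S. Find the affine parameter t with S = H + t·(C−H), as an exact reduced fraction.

Assign A = (0, 0), C = (1, 0), K = (0, 1) — the answer is frame-independent, so this choice is without loss of generality.
1. H is the centroid of triangle KCA ⇒ H = (1/3, 1/3)
2. U lies on line CK with CU:UK = 2:1 ⇒ U = (1/3, 2/3)
3. E is the centroid of triangle AHC ⇒ E = (4/9, 1/9)
through U parallel to EA: direction (-4/9, -1/9); meets HC at S = (-1/9, 5/9)
S = H + t·(C−H) with t = -2/3

t = -2/3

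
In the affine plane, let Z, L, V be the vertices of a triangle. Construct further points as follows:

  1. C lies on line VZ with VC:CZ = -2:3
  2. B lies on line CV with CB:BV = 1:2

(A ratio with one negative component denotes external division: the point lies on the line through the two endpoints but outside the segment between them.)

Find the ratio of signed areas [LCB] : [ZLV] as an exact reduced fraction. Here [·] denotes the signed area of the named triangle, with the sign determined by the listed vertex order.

[LCB]:[ZLV] = 2/3

Assign Z = (0, 0), L = (1, 0), V = (0, 1) — the answer is frame-independent, so this choice is without loss of generality.
1. C lies on line VZ with VC:CZ = -2:3 ⇒ C = (0, 3)
2. B lies on line CV with CB:BV = 1:2 ⇒ B = (0, 7/3)
2·[LCB] = 2/3, 2·[ZLV] = 1
[LCB]:[ZLV] = 2/3:1 = 2/3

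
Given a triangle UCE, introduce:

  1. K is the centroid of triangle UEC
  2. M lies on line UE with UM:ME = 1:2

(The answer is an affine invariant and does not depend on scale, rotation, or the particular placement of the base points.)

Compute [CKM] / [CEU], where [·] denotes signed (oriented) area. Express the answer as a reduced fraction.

[CKM]:[CEU] = 1/9

Set U = (0, 0), C = (1, 0), E = (0, 1); any affine frame gives the same invariant.
1. K is the centroid of triangle UEC ⇒ K = (1/3, 1/3)
2. M lies on line UE with UM:ME = 1:2 ⇒ M = (0, 1/3)
2·[CKM] = 1/9, 2·[CEU] = 1
[CKM]:[CEU] = 1/9:1 = 1/9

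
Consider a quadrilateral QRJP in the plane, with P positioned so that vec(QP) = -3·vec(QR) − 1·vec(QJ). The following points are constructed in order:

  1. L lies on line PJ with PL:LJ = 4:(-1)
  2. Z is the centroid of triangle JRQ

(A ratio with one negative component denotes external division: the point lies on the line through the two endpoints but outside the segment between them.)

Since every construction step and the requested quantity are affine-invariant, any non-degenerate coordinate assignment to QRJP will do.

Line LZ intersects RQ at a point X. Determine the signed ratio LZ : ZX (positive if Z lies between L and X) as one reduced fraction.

LZ:ZX = 4

Work in coordinates with Q = (0, 0), R = (1, 0), J = (0, 1), P = (-3, -1).
1. L lies on line PJ with PL:LJ = 4:(-1) ⇒ L = (1, 5/3)
2. Z is the centroid of triangle JRQ ⇒ Z = (1/3, 1/3)
line LZ meets RQ at X = (1/6, 0)
Z = L + t·(X−L) with t = 4/5, so LZ:ZX = 4/5:1/5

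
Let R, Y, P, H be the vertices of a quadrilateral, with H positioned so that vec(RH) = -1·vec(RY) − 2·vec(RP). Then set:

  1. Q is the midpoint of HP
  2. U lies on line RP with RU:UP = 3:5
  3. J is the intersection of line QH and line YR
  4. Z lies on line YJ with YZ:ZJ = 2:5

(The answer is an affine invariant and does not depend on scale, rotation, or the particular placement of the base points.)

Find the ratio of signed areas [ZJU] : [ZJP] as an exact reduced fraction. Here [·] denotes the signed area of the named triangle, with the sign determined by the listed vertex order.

[ZJU]:[ZJP] = 3/8

Assign R = (0, 0), Y = (1, 0), P = (0, 1), H = (-1, -2) — the answer is frame-independent, so this choice is without loss of generality.
1. Q is the midpoint of HP ⇒ Q = (-1/2, -1/2)
2. U lies on line RP with RU:UP = 3:5 ⇒ U = (0, 3/8)
3. J is the intersection of line QH and line YR ⇒ J = (-1/3, 0)
4. Z lies on line YJ with YZ:ZJ = 2:5 ⇒ Z = (13/21, 0)
2·[ZJU] = -5/14, 2·[ZJP] = -20/21
[ZJU]:[ZJP] = -5/14:-20/21 = 3/8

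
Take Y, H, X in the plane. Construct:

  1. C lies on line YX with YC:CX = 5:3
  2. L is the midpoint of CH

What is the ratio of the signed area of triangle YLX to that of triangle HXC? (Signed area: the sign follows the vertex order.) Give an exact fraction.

Choose coordinates Y = (0, 0), H = (1, 0), X = (0, 1).
1. C lies on line YX with YC:CX = 5:3 ⇒ C = (0, 5/8)
2. L is the midpoint of CH ⇒ L = (1/2, 5/16)
2·[YLX] = 1/2, 2·[HXC] = 3/8
[YLX]:[HXC] = 1/2:3/8 = 4/3

[YLX]:[HXC] = 4/3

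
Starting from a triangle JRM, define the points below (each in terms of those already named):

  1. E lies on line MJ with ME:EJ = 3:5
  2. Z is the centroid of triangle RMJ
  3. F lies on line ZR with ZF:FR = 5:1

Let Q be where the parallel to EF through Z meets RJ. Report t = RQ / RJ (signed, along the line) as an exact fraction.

t = 6/41

Assign J = (0, 0), R = (1, 0), M = (0, 1) — the answer is frame-independent, so this choice is without loss of generality.
1. E lies on line MJ with ME:EJ = 3:5 ⇒ E = (0, 5/8)
2. Z is the centroid of triangle RMJ ⇒ Z = (1/3, 1/3)
3. F lies on line ZR with ZF:FR = 5:1 ⇒ F = (8/9, 1/18)
through Z parallel to EF: direction (8/9, -41/72); meets RJ at Q = (35/41, 0)
Q = R + t·(J−R) with t = 6/41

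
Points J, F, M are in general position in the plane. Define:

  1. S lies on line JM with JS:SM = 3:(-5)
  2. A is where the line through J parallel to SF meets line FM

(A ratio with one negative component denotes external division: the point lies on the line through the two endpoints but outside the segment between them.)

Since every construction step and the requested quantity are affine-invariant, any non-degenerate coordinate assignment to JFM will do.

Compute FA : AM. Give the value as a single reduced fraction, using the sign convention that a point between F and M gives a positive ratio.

Work in coordinates with J = (0, 0), F = (1, 0), M = (0, 1).
1. S lies on line JM with JS:SM = 3:(-5) ⇒ S = (0, -3/2)
2. A is where the line through J parallel to SF meets line FM ⇒ A = (2/5, 3/5)
A = F + t·(M−F) with t = 3/5, so FA:AM = t:(1−t) = 3/5:2/5

FA:AM = 3/2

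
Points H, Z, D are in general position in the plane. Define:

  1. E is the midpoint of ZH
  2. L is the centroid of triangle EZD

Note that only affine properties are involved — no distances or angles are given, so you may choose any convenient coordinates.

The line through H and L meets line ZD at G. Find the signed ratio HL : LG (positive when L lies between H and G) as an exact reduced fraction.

Set H = (0, 0), Z = (1, 0), D = (0, 1); any affine frame gives the same invariant.
1. E is the midpoint of ZH ⇒ E = (1/2, 0)
2. L is the centroid of triangle EZD ⇒ L = (1/2, 1/3)
line HL meets ZD at G = (3/5, 2/5)
L = H + t·(G−H) with t = 5/6, so HL:LG = 5/6:1/6

HL:LG = 5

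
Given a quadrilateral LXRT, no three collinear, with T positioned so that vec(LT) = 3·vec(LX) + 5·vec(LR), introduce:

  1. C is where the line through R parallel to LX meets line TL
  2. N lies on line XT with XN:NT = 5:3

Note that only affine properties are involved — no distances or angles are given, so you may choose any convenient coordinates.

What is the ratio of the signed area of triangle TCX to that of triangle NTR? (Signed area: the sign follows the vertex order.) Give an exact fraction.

[TCX]:[NTR] = 32/21

Work in coordinates with L = (0, 0), X = (1, 0), R = (0, 1), T = (3, 5).
1. C is where the line through R parallel to LX meets line TL ⇒ C = (3/5, 1)
2. N lies on line XT with XN:NT = 5:3 ⇒ N = (9/4, 25/8)
2·[TCX] = 4, 2·[NTR] = 21/8
[TCX]:[NTR] = 4:21/8 = 32/21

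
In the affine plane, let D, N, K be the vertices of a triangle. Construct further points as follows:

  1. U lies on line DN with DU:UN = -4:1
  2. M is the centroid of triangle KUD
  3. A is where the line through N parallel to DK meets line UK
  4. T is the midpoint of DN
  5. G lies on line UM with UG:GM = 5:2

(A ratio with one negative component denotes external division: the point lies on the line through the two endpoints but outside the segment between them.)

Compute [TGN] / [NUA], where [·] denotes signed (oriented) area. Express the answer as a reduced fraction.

[TGN]:[NUA] = -10/7

Assign D = (0, 0), N = (1, 0), K = (0, 1) — the answer is frame-independent, so this choice is without loss of generality.
1. U lies on line DN with DU:UN = -4:1 ⇒ U = (4/3, 0)
2. M is the centroid of triangle KUD ⇒ M = (4/9, 1/3)
3. A is where the line through N parallel to DK meets line UK ⇒ A = (1, 1/4)
4. T is the midpoint of DN ⇒ T = (1/2, 0)
5. G lies on line UM with UG:GM = 5:2 ⇒ G = (44/63, 5/21)
2·[TGN] = -5/42, 2·[NUA] = 1/12
[TGN]:[NUA] = -5/42:1/12 = -10/7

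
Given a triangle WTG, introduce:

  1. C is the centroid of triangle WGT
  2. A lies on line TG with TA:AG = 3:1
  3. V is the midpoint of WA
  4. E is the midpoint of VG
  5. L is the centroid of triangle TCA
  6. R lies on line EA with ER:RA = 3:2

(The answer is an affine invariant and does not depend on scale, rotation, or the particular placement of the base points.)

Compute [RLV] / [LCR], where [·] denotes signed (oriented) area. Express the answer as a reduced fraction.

[RLV]:[LCR] = 51/29

Choose coordinates W = (0, 0), T = (1, 0), G = (0, 1).
1. C is the centroid of triangle WGT ⇒ C = (1/3, 1/3)
2. A lies on line TG with TA:AG = 3:1 ⇒ A = (1/4, 3/4)
3. V is the midpoint of WA ⇒ V = (1/8, 3/8)
4. E is the midpoint of VG ⇒ E = (1/16, 11/16)
5. L is the centroid of triangle TCA ⇒ L = (19/36, 13/36)
6. R lies on line EA with ER:RA = 3:2 ⇒ R = (7/40, 29/40)
2·[RLV] = -17/120, 2·[LCR] = -29/360
[RLV]:[LCR] = -17/120:-29/360 = 51/29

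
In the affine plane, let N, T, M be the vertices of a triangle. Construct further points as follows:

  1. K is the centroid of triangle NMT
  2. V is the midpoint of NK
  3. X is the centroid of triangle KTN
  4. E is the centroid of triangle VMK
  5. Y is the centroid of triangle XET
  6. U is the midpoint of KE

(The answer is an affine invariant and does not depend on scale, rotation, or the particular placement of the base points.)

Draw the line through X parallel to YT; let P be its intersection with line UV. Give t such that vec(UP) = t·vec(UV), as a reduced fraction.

t = 33/43

Work in coordinates with N = (0, 0), T = (1, 0), M = (0, 1).
1. K is the centroid of triangle NMT ⇒ K = (1/3, 1/3)
2. V is the midpoint of NK ⇒ V = (1/6, 1/6)
3. X is the centroid of triangle KTN ⇒ X = (4/9, 1/9)
4. E is the centroid of triangle VMK ⇒ E = (1/6, 1/2)
5. Y is the centroid of triangle XET ⇒ Y = (29/54, 11/54)
6. U is the midpoint of KE ⇒ U = (1/4, 5/12)
through X parallel to YT: direction (25/54, -11/54); meets UV at P = (8/43, 29/129)
P = U + t·(V−U) with t = 33/43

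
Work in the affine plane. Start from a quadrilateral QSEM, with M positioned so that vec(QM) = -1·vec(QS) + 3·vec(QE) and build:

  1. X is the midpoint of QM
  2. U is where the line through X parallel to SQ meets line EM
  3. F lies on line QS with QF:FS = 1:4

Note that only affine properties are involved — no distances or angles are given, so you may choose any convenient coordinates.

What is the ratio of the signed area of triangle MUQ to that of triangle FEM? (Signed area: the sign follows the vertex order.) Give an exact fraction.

[MUQ]:[FEM] = -5/4

Assign Q = (0, 0), S = (1, 0), E = (0, 1), M = (-1, 3) — the answer is frame-independent, so this choice is without loss of generality.
1. X is the midpoint of QM ⇒ X = (-1/2, 3/2)
2. U is where the line through X parallel to SQ meets line EM ⇒ U = (-1/4, 3/2)
3. F lies on line QS with QF:FS = 1:4 ⇒ F = (1/5, 0)
2·[MUQ] = -3/4, 2·[FEM] = 3/5
[MUQ]:[FEM] = -3/4:3/5 = -5/4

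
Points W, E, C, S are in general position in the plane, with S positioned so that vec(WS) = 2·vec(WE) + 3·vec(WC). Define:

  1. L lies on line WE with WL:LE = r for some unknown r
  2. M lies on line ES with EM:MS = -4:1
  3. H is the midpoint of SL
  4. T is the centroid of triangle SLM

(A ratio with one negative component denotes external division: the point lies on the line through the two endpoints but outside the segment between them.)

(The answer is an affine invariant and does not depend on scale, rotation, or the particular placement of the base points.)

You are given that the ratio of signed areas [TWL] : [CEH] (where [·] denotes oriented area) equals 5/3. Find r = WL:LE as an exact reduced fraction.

Set W = (0, 0), E = (1, 0), C = (0, 1), S = (2, 3); any affine frame gives the same invariant.
1. With WL:LE = r, write λ = r/(r+1) so L = W + λ·(E−W); L is affine-linear in λ
2. M lies on line ES with EM:MS = -4:1 ⇒ M = (7/3, 4)
3. H is the midpoint of SL ⇒ H is an affine combination of earlier points and hence also affine-linear in λ
4. T is the centroid of triangle SLM ⇒ T is an affine combination of earlier points and hence also affine-linear in λ
Every point depending on L is an affine combination of L and λ-independent points, so each such coordinate is linear in λ; the λ² term in each signed area is a multiple of (E−W)×(E−W) = 0, so 2·[TWL] and 2·[CEH] are each linear in λ. Evaluating at λ=0 and λ=1:
  2·[TWL] = 7/3·λ,   2·[CEH] = 1/2·λ + 3/2
So [TWL]:[CEH] = (7/3·λ) / (1/2·λ + 3/2). Setting this equal to 5/3:
  7/3·λ = 5/3·(1/2·λ + 3/2)  ⇒  λ = 5/3
Then r = λ/(1−λ) = (5/3)/(-2/3) = -5/2. Check: with r = -5/2, L = (5/3, 0) and [TWL]:[CEH] = 5/3 as required.

r = -5/2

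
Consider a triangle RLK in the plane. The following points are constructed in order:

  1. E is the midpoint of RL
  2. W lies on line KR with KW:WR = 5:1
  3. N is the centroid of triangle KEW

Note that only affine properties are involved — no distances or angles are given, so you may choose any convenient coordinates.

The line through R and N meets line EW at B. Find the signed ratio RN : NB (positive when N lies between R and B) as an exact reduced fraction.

RN:NB = -8/5

Set R = (0, 0), L = (1, 0), K = (0, 1); any affine frame gives the same invariant.
1. E is the midpoint of RL ⇒ E = (1/2, 0)
2. W lies on line KR with KW:WR = 5:1 ⇒ W = (0, 1/6)
3. N is the centroid of triangle KEW ⇒ N = (1/6, 7/18)
line RN meets EW at B = (1/16, 7/48)
N = R + t·(B−R) with t = 8/3, so RN:NB = 8/3:-5/3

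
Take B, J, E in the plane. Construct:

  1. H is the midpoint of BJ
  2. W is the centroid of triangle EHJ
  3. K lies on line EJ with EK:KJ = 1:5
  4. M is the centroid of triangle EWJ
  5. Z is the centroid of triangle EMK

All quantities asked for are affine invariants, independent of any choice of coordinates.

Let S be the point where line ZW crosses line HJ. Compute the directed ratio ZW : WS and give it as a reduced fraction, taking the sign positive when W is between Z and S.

ZW:WS = 23/18

Work in coordinates with B = (0, 0), J = (1, 0), E = (0, 1).
1. H is the midpoint of BJ ⇒ H = (1/2, 0)
2. W is the centroid of triangle EHJ ⇒ W = (1/2, 1/3)
3. K lies on line EJ with EK:KJ = 1:5 ⇒ K = (1/6, 5/6)
4. M is the centroid of triangle EWJ ⇒ M = (1/2, 4/9)
5. Z is the centroid of triangle EMK ⇒ Z = (2/9, 41/54)
line ZW meets HJ at S = (33/46, 0)
W = Z + t·(S−Z) with t = 23/41, so ZW:WS = 23/41:18/41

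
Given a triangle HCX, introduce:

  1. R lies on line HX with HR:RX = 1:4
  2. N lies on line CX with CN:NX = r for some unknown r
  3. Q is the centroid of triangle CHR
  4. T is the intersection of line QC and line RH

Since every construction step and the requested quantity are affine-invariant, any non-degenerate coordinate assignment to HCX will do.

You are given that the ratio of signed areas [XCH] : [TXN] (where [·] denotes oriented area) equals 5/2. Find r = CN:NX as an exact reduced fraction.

Set H = (0, 0), C = (1, 0), X = (0, 1); any affine frame gives the same invariant.
1. R lies on line HX with HR:RX = 1:4 ⇒ R = (0, 1/5)
2. With CN:NX = r, write λ = r/(r+1) so N = C + λ·(X−C); N is affine-linear in λ
3. Q is the centroid of triangle CHR ⇒ Q = (1/3, 1/15)
4. T is the intersection of line QC and line RH ⇒ T = (0, 1/10)
Every point depending on N is an affine combination of N and λ-independent points, so each such coordinate is linear in λ; the λ² term in each signed area is a multiple of (X−C)×(X−C) = 0, so 2·[XCH] and 2·[TXN] are each linear in λ. Evaluating at λ=0 and λ=1:
  2·[XCH] = -1,   2·[TXN] = 9/10·λ − 9/10
So [XCH]:[TXN] = (-1) / (9/10·λ − 9/10). Setting this equal to 5/2:
  -1 = 5/2·(9/10·λ − 9/10)  ⇒  λ = 5/9
Then r = λ/(1−λ) = (5/9)/(4/9) = 5/4. Check: with r = 5/4, N = (4/9, 5/9) and [XCH]:[TXN] = 5/2 as required.

r = 5/4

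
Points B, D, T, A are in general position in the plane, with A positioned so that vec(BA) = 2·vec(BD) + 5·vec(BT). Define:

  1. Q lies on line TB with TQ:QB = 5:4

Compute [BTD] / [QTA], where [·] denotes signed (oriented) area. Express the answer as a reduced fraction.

Work in coordinates with B = (0, 0), D = (1, 0), T = (0, 1), A = (2, 5).
1. Q lies on line TB with TQ:QB = 5:4 ⇒ Q = (0, 4/9)
2·[BTD] = -1, 2·[QTA] = -10/9
[BTD]:[QTA] = -1:-10/9 = 9/10

[BTD]:[QTA] = 9/10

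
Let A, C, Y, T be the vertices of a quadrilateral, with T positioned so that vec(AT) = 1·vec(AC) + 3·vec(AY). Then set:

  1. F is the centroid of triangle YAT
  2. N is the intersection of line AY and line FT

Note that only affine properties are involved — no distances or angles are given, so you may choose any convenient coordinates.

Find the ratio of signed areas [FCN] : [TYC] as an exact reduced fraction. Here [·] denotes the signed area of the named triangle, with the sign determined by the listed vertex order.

Work in coordinates with A = (0, 0), C = (1, 0), Y = (0, 1), T = (1, 3).
1. F is the centroid of triangle YAT ⇒ F = (1/3, 4/3)
2. N is the intersection of line AY and line FT ⇒ N = (0, 1/2)
2·[FCN] = -1, 2·[TYC] = 3
[FCN]:[TYC] = -1:3 = -1/3

[FCN]:[TYC] = -1/3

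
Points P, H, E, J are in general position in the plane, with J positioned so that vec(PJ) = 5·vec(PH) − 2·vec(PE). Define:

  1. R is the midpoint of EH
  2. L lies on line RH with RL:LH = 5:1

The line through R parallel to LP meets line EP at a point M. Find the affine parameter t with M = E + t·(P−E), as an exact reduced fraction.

t = 6/11

Assign P = (0, 0), H = (1, 0), E = (0, 1), J = (5, -2) — the answer is frame-independent, so this choice is without loss of generality.
1. R is the midpoint of EH ⇒ R = (1/2, 1/2)
2. L lies on line RH with RL:LH = 5:1 ⇒ L = (11/12, 1/12)
through R parallel to LP: direction (-11/12, -1/12); meets EP at M = (0, 5/11)
M = E + t·(P−E) with t = 6/11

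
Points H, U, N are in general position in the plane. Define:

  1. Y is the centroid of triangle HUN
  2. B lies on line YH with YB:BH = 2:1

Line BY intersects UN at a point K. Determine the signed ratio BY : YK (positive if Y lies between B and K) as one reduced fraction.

Choose coordinates H = (0, 0), U = (1, 0), N = (0, 1).
1. Y is the centroid of triangle HUN ⇒ Y = (1/3, 1/3)
2. B lies on line YH with YB:BH = 2:1 ⇒ B = (1/9, 1/9)
line BY meets UN at K = (1/2, 1/2)
Y = B + t·(K−B) with t = 4/7, so BY:YK = 4/7:3/7

BY:YK = 4/3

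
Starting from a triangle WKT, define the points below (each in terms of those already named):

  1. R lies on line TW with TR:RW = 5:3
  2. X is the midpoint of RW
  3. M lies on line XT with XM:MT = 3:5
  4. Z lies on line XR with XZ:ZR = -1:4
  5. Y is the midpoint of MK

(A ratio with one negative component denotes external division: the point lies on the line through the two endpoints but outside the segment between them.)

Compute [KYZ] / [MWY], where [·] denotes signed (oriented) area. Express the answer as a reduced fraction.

Set W = (0, 0), K = (1, 0), T = (0, 1); any affine frame gives the same invariant.
1. R lies on line TW with TR:RW = 5:3 ⇒ R = (0, 3/8)
2. X is the midpoint of RW ⇒ X = (0, 3/16)
3. M lies on line XT with XM:MT = 3:5 ⇒ M = (0, 63/128)
4. Z lies on line XR with XZ:ZR = -1:4 ⇒ Z = (0, 1/8)
5. Y is the midpoint of MK ⇒ Y = (1/2, 63/256)
2·[KYZ] = 47/256, 2·[MWY] = 63/256
[KYZ]:[MWY] = 47/256:63/256 = 47/63

[KYZ]:[MWY] = 47/63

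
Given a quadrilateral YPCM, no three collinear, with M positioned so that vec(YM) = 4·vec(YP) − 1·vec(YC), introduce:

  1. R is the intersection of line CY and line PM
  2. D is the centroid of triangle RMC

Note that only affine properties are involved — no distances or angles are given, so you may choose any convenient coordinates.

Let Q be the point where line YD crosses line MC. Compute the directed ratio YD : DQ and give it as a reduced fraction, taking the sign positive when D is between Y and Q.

YD:DQ = 7/2

Set Y = (0, 0), P = (1, 0), C = (0, 1), M = (4, -1); any affine frame gives the same invariant.
1. R is the intersection of line CY and line PM ⇒ R = (0, 1/3)
2. D is the centroid of triangle RMC ⇒ D = (4/3, 1/9)
line YD meets MC at Q = (12/7, 1/7)
D = Y + t·(Q−Y) with t = 7/9, so YD:DQ = 7/9:2/9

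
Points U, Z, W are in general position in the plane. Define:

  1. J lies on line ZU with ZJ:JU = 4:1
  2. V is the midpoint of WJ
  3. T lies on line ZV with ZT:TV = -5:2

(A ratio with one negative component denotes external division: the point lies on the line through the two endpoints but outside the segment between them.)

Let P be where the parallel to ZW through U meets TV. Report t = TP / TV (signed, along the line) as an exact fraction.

Set U = (0, 0), Z = (1, 0), W = (0, 1); any affine frame gives the same invariant.
1. J lies on line ZU with ZJ:JU = 4:1 ⇒ J = (1/5, 0)
2. V is the midpoint of WJ ⇒ V = (1/10, 1/2)
3. T lies on line ZV with ZT:TV = -5:2 ⇒ T = (-1/2, 5/6)
through U parallel to ZW: direction (-1, 1); meets TV at P = (-5/4, 5/4)
P = T + t·(V−T) with t = -5/4

t = -5/4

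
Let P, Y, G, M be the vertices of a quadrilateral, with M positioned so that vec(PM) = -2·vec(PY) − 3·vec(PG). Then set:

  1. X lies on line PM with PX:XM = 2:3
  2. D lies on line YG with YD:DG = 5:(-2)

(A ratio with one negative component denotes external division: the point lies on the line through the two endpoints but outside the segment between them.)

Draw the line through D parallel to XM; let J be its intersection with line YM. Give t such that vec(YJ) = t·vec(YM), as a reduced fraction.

Assign P = (0, 0), Y = (1, 0), G = (0, 1), M = (-2, -3) — the answer is frame-independent, so this choice is without loss of generality.
1. X lies on line PM with PX:XM = 2:3 ⇒ X = (-4/5, -6/5)
2. D lies on line YG with YD:DG = 5:(-2) ⇒ D = (-2/3, 5/3)
through D parallel to XM: direction (-6/5, -9/5); meets YM at J = (-22/3, -25/3)
J = Y + t·(M−Y) with t = 25/9

t = 25/9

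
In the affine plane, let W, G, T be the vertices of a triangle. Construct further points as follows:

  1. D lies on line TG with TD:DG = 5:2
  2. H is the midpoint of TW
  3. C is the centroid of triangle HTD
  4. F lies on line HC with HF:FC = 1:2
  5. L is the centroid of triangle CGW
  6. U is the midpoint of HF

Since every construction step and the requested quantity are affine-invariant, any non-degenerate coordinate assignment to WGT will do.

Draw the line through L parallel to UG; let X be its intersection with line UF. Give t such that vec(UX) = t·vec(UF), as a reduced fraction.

t = -85/27

Choose coordinates W = (0, 0), G = (1, 0), T = (0, 1).
1. D lies on line TG with TD:DG = 5:2 ⇒ D = (5/7, 2/7)
2. H is the midpoint of TW ⇒ H = (0, 1/2)
3. C is the centroid of triangle HTD ⇒ C = (5/21, 25/42)
4. F lies on line HC with HF:FC = 1:2 ⇒ F = (5/63, 67/126)
5. L is the centroid of triangle CGW ⇒ L = (26/63, 25/126)
6. U is the midpoint of HF ⇒ U = (5/126, 65/126)
through L parallel to UG: direction (121/126, -65/126); meets UF at X = (-145/1701, 1585/3402)
X = U + t·(F−U) with t = -85/27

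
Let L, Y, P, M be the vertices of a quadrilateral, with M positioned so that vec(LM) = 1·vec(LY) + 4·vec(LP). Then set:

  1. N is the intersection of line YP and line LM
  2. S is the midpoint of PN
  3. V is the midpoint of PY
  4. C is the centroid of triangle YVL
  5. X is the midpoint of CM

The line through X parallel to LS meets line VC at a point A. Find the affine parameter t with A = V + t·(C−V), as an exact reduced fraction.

Assign L = (0, 0), Y = (1, 0), P = (0, 1), M = (1, 4) — the answer is frame-independent, so this choice is without loss of generality.
1. N is the intersection of line YP and line LM ⇒ N = (1/5, 4/5)
2. S is the midpoint of PN ⇒ S = (1/10, 9/10)
3. V is the midpoint of PY ⇒ V = (1/2, 1/2)
4. C is the centroid of triangle YVL ⇒ C = (1/2, 1/6)
5. X is the midpoint of CM ⇒ X = (3/4, 25/12)
through X parallel to LS: direction (1/10, 9/10); meets VC at A = (1/2, -1/6)
A = V + t·(C−V) with t = 2

t = 2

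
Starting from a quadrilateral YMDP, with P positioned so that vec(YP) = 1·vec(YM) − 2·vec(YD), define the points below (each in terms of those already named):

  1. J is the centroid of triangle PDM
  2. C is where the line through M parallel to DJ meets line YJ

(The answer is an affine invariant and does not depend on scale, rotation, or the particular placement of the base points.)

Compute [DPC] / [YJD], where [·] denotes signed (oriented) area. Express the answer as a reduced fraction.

Assign Y = (0, 0), M = (1, 0), D = (0, 1), P = (1, -2) — the answer is frame-independent, so this choice is without loss of generality.
1. J is the centroid of triangle PDM ⇒ J = (2/3, -1/3)
2. C is where the line through M parallel to DJ meets line YJ ⇒ C = (4/3, -2/3)
2·[DPC] = 7/3, 2·[YJD] = 2/3
[DPC]:[YJD] = 7/3:2/3 = 7/2

[DPC]:[YJD] = 7/2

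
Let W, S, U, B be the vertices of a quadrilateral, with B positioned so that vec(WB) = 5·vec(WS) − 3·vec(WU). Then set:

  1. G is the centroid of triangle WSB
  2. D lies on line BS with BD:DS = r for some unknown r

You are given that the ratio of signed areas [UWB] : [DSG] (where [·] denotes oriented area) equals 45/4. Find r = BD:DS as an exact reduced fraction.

r = 5/4

Choose coordinates W = (0, 0), S = (1, 0), U = (0, 1), B = (5, -3).
1. G is the centroid of triangle WSB ⇒ G = (2, -1)
2. With BD:DS = r, write λ = r/(r+1) so D = B + λ·(S−B); D is affine-linear in λ
Every point depending on D is an affine combination of D and λ-independent points, so each such coordinate is linear in λ; the λ² term in each signed area is a multiple of (S−B)×(S−B) = 0, so 2·[UWB] and 2·[DSG] are each linear in λ. Evaluating at λ=0 and λ=1:
  2·[UWB] = 5,   2·[DSG] = −λ + 1
So [UWB]:[DSG] = (5) / (−λ + 1). Setting this equal to 45/4:
  5 = 45/4·(−λ + 1)  ⇒  λ = 5/9
Then r = λ/(1−λ) = (5/9)/(4/9) = 5/4. Check: with r = 5/4, D = (25/9, -4/3) and [UWB]:[DSG] = 45/4 as required.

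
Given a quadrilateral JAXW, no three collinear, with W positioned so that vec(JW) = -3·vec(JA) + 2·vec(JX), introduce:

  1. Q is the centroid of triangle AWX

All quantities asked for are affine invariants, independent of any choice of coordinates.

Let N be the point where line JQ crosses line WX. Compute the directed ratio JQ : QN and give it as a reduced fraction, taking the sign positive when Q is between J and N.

JQ:QN = 7/2

Choose coordinates J = (0, 0), A = (1, 0), X = (0, 1), W = (-3, 2).
1. Q is the centroid of triangle AWX ⇒ Q = (-2/3, 1)
line JQ meets WX at N = (-6/7, 9/7)
Q = J + t·(N−J) with t = 7/9, so JQ:QN = 7/9:2/9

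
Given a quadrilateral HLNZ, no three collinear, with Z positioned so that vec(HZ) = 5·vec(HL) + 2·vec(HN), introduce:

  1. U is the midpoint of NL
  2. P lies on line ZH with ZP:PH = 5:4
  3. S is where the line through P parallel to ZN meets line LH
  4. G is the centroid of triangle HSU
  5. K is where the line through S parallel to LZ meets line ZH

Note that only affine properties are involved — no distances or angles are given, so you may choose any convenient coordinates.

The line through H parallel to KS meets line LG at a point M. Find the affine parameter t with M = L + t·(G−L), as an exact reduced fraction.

t = 54/103

Choose coordinates H = (0, 0), L = (1, 0), N = (0, 1), Z = (5, 2).
1. U is the midpoint of NL ⇒ U = (1/2, 1/2)
2. P lies on line ZH with ZP:PH = 5:4 ⇒ P = (20/9, 8/9)
3. S is where the line through P parallel to ZN meets line LH ⇒ S = (-20/9, 0)
4. G is the centroid of triangle HSU ⇒ G = (-31/54, 1/6)
5. K is where the line through S parallel to LZ meets line ZH ⇒ K = (-100/9, -40/9)
through H parallel to KS: direction (80/9, 40/9); meets LG at M = (18/103, 9/103)
M = L + t·(G−L) with t = 54/103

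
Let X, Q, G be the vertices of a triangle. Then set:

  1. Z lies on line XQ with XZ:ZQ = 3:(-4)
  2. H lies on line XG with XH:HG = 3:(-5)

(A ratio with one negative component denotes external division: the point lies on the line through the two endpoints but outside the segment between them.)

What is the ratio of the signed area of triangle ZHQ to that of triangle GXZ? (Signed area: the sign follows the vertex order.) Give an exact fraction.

Set X = (0, 0), Q = (1, 0), G = (0, 1); any affine frame gives the same invariant.
1. Z lies on line XQ with XZ:ZQ = 3:(-4) ⇒ Z = (-3, 0)
2. H lies on line XG with XH:HG = 3:(-5) ⇒ H = (0, -3/2)
2·[ZHQ] = 6, 2·[GXZ] = -3
[ZHQ]:[GXZ] = 6:-3 = -2

[ZHQ]:[GXZ] = -2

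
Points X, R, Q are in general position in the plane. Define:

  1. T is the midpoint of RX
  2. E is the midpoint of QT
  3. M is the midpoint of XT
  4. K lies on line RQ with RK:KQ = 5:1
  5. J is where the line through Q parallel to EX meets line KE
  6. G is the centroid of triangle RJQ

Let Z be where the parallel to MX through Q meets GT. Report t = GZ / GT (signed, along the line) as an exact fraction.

t = -5/13

Work in coordinates with X = (0, 0), R = (1, 0), Q = (0, 1).
1. T is the midpoint of RX ⇒ T = (1/2, 0)
2. E is the midpoint of QT ⇒ E = (1/4, 1/2)
3. M is the midpoint of XT ⇒ M = (1/4, 0)
4. K lies on line RQ with RK:KQ = 5:1 ⇒ K = (1/6, 5/6)
5. J is where the line through Q parallel to EX meets line KE ⇒ J = (1/12, 7/6)
6. G is the centroid of triangle RJQ ⇒ G = (13/36, 13/18)
through Q parallel to MX: direction (-1/4, 0); meets GT at Z = (4/13, 1)
Z = G + t·(T−G) with t = -5/13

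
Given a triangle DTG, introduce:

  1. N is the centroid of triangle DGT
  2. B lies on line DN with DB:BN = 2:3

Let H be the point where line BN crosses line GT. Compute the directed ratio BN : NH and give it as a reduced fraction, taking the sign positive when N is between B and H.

BN:NH = 6/5

Set D = (0, 0), T = (1, 0), G = (0, 1); any affine frame gives the same invariant.
1. N is the centroid of triangle DGT ⇒ N = (1/3, 1/3)
2. B lies on line DN with DB:BN = 2:3 ⇒ B = (2/15, 2/15)
line BN meets GT at H = (1/2, 1/2)
N = B + t·(H−B) with t = 6/11, so BN:NH = 6/11:5/11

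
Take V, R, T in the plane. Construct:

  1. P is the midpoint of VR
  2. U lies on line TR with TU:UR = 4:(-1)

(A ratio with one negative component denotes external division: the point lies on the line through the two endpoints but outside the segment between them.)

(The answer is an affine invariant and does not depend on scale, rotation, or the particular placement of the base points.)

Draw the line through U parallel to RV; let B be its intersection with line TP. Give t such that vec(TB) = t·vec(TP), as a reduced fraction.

Assign V = (0, 0), R = (1, 0), T = (0, 1) — the answer is frame-independent, so this choice is without loss of generality.
1. P is the midpoint of VR ⇒ P = (1/2, 0)
2. U lies on line TR with TU:UR = 4:(-1) ⇒ U = (4/3, -1/3)
through U parallel to RV: direction (-1, 0); meets TP at B = (2/3, -1/3)
B = T + t·(P−T) with t = 4/3

t = 4/3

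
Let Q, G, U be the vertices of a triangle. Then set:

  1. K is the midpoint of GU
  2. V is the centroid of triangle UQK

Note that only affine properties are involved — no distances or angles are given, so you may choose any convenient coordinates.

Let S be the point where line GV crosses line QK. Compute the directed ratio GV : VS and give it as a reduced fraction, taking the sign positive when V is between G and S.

GV:VS = -4

Work in coordinates with Q = (0, 0), G = (1, 0), U = (0, 1).
1. K is the midpoint of GU ⇒ K = (1/2, 1/2)
2. V is the centroid of triangle UQK ⇒ V = (1/6, 1/2)
line GV meets QK at S = (3/8, 3/8)
V = G + t·(S−G) with t = 4/3, so GV:VS = 4/3:-1/3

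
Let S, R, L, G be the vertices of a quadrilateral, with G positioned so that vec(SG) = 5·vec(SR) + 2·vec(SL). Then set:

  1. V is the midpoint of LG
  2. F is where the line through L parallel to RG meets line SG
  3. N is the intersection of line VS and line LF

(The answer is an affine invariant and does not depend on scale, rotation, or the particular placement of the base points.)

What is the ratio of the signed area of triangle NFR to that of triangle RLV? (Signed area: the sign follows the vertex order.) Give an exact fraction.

Assign S = (0, 0), R = (1, 0), L = (0, 1), G = (5, 2) — the answer is frame-independent, so this choice is without loss of generality.
1. V is the midpoint of LG ⇒ V = (5/2, 3/2)
2. F is where the line through L parallel to RG meets line SG ⇒ F = (-10, -4)
3. N is the intersection of line VS and line LF ⇒ N = (10, 6)
2·[NFR] = 30, 2·[RLV] = -3
[NFR]:[RLV] = 30:-3 = -10

[NFR]:[RLV] = -10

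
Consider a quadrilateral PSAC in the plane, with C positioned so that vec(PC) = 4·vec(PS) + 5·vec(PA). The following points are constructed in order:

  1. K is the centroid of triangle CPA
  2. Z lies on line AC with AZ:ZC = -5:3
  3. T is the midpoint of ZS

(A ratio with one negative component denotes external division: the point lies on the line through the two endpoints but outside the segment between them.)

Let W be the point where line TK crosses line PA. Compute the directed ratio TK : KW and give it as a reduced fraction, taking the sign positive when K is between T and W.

Assign P = (0, 0), S = (1, 0), A = (0, 1), C = (4, 5) — the answer is frame-independent, so this choice is without loss of generality.
1. K is the centroid of triangle CPA ⇒ K = (4/3, 2)
2. Z lies on line AC with AZ:ZC = -5:3 ⇒ Z = (10, 11)
3. T is the midpoint of ZS ⇒ T = (11/2, 11/2)
line TK meets PA at W = (0, 22/25)
K = T + t·(W−T) with t = 25/33, so TK:KW = 25/33:8/33

TK:KW = 25/8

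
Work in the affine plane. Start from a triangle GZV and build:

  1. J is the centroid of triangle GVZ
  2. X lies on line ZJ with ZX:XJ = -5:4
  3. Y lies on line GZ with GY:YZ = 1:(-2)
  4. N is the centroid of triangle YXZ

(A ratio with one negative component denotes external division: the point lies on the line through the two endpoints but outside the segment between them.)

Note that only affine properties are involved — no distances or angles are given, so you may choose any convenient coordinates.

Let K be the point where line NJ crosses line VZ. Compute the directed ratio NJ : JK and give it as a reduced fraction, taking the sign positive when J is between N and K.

Assign G = (0, 0), Z = (1, 0), V = (0, 1) — the answer is frame-independent, so this choice is without loss of generality.
1. J is the centroid of triangle GVZ ⇒ J = (1/3, 1/3)
2. X lies on line ZJ with ZX:XJ = -5:4 ⇒ X = (-7/3, 5/3)
3. Y lies on line GZ with GY:YZ = 1:(-2) ⇒ Y = (-1, 0)
4. N is the centroid of triangle YXZ ⇒ N = (-7/9, 5/9)
line NJ meets VZ at K = (3/4, 1/4)
J = N + t·(K−N) with t = 8/11, so NJ:JK = 8/11:3/11

NJ:JK = 8/3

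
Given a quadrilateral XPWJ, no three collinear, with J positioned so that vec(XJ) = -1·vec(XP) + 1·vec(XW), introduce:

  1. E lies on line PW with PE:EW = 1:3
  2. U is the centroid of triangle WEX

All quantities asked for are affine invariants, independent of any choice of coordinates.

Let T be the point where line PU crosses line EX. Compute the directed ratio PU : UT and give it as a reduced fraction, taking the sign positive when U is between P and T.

Choose coordinates X = (0, 0), P = (1, 0), W = (0, 1), J = (-1, 1).
1. E lies on line PW with PE:EW = 1:3 ⇒ E = (3/4, 1/4)
2. U is the centroid of triangle WEX ⇒ U = (1/4, 5/12)
line PU meets EX at T = (5/8, 5/24)
U = P + t·(T−P) with t = 2, so PU:UT = 2:-1

PU:UT = -2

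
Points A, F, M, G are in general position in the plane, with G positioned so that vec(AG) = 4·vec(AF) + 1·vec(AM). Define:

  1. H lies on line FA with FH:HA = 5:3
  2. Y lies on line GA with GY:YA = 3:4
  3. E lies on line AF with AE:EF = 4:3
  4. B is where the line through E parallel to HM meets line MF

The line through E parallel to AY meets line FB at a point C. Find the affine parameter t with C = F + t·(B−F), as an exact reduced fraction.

Set A = (0, 0), F = (1, 0), M = (0, 1), G = (4, 1); any affine frame gives the same invariant.
1. H lies on line FA with FH:HA = 5:3 ⇒ H = (3/8, 0)
2. Y lies on line GA with GY:YA = 3:4 ⇒ Y = (16/7, 4/7)
3. E lies on line AF with AE:EF = 4:3 ⇒ E = (4/7, 0)
4. B is where the line through E parallel to HM meets line MF ⇒ B = (11/35, 24/35)
through E parallel to AY: direction (16/7, 4/7); meets FB at C = (32/35, 3/35)
C = F + t·(B−F) with t = 1/8

t = 1/8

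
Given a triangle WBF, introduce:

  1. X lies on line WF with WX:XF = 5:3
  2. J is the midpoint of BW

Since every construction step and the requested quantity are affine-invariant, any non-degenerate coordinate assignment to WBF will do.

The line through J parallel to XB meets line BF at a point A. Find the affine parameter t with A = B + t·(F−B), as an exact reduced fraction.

Choose coordinates W = (0, 0), B = (1, 0), F = (0, 1).
1. X lies on line WF with WX:XF = 5:3 ⇒ X = (0, 5/8)
2. J is the midpoint of BW ⇒ J = (1/2, 0)
through J parallel to XB: direction (1, -5/8); meets BF at A = (11/6, -5/6)
A = B + t·(F−B) with t = -5/6

t = -5/6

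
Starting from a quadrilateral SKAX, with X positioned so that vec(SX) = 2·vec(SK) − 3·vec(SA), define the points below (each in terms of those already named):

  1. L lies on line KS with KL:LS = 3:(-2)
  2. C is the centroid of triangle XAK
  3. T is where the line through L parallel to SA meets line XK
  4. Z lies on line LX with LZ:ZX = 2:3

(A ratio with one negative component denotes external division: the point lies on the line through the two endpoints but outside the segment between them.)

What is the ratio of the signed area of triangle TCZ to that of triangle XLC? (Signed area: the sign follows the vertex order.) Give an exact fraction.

Set S = (0, 0), K = (1, 0), A = (0, 1), X = (2, -3); any affine frame gives the same invariant.
1. L lies on line KS with KL:LS = 3:(-2) ⇒ L = (-2, 0)
2. C is the centroid of triangle XAK ⇒ C = (1, -2/3)
3. T is where the line through L parallel to SA meets line XK ⇒ T = (-2, 9)
4. Z lies on line LX with LZ:ZX = 2:3 ⇒ Z = (-2/5, -6/5)
2·[TCZ] = -227/15, 2·[XLC] = -19/3
[TCZ]:[XLC] = -227/15:-19/3 = 227/95

[TCZ]:[XLC] = 227/95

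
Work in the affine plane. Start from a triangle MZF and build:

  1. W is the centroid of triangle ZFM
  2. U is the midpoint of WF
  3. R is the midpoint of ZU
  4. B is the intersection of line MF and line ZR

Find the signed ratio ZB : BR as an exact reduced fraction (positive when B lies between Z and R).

Set M = (0, 0), Z = (1, 0), F = (0, 1); any affine frame gives the same invariant.
1. W is the centroid of triangle ZFM ⇒ W = (1/3, 1/3)
2. U is the midpoint of WF ⇒ U = (1/6, 2/3)
3. R is the midpoint of ZU ⇒ R = (7/12, 1/3)
4. B is the intersection of line MF and line ZR ⇒ B = (0, 4/5)
B = Z + t·(R−Z) with t = 12/5, so ZB:BR = t:(1−t) = 12/5:-7/5

ZB:BR = -12/7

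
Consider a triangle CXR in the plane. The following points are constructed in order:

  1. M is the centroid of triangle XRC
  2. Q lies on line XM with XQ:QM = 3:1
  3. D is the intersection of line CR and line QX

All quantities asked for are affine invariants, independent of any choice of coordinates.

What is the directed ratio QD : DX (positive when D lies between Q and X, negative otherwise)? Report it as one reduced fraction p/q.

Work in coordinates with C = (0, 0), X = (1, 0), R = (0, 1).
1. M is the centroid of triangle XRC ⇒ M = (1/3, 1/3)
2. Q lies on line XM with XQ:QM = 3:1 ⇒ Q = (1/2, 1/4)
3. D is the intersection of line CR and line QX ⇒ D = (0, 1/2)
D = Q + t·(X−Q) with t = -1, so QD:DX = t:(1−t) = -1:2

QD:DX = -1/2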